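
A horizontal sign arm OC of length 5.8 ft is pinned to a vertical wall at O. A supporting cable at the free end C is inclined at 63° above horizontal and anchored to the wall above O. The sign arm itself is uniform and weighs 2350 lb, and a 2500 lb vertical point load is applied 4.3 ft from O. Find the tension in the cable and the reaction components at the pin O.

T = 3399 lb, O_x = 1543 lb, O_y = 1822 lb

ΣM about O: T·sin63°·5.8 − 2350·2.9 − 2500·4.3 = 0 → T = 17565/(5.8·0.891007) = 3398.91 ≈ 3399 lb.
ΣF_x = 0: O_x − T·cos63° = 0 → O_x = 3398.91 × 0.45399 = 1543 lb.
ΣF_y = 0: O_y + T·sin63° − 2350 − 2500 = 0 → O_y = 4850 − 3398.91 × 0.891007 = 1822 lb.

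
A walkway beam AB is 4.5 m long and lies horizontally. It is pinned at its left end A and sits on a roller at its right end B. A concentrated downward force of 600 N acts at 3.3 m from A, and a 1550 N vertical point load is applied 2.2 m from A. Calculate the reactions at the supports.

A_x = 0, A_y = 952.2 N, B_y = 1198 N

ΣM about A: B_y·4.5 − 600·3.3 − 1550·2.2 = 0 → B_y = 5390/4.5 = 1197.78 ≈ 1198 N.
ΣF_y = 0: A_y + 1197.78 − 600 − 1550 = 0 → A_y = 952.2 N.
ΣF_x = 0: no horizontal applied forces, so A_x = 0.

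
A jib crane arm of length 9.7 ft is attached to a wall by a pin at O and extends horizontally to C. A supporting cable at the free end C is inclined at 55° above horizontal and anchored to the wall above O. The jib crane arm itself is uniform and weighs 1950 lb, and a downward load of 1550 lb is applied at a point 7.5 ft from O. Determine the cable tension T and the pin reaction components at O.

ΣM about O: T·sin55°·9.7 − 1950·4.85 − 1550·7.5 = 0 → T = 21082.5/(9.7·0.819152) = 2653.3 ≈ 2653 lb.
ΣF_x = 0: O_x − T·cos55° = 0 → O_x = 2653.3 × 0.573576 = 1522 lb.
ΣF_y = 0: O_y + T·sin55° − 1950 − 1550 = 0 → O_y = 3500 − 2653.3 × 0.819152 = 1327 lb.

T = 2653 lb, O_x = 1522 lb, O_y = 1327 lb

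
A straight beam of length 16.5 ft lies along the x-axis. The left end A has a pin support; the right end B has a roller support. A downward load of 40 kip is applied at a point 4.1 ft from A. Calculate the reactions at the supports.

A_x = 0, A_y = 30.06 kip, B_y = 9.939 kip

ΣM about A: B_y·16.5 − 40·4.1 = 0 → B_y = 164/16.5 = 9.93939 ≈ 9.939 kip.
ΣF_y = 0: A_y + 9.93939 − 40 = 0 → A_y = 30.06 kip.
ΣF_x = 0: no horizontal applied forces, so A_x = 0.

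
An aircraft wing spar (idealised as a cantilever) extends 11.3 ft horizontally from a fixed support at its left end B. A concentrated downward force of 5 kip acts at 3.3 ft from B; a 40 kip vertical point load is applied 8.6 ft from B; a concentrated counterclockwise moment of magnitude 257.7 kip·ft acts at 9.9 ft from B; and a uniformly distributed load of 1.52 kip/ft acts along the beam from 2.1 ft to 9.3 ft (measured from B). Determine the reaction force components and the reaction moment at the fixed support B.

B_x = 0, B_y = 55.94 kip, M_B = 165.2 kip·ft

Resultant of the distributed load: 1.52 × 7.2 = 10.944 kip at 5.7 ft from B.
ΣF_x = 0: B_x = 0.
ΣF_y = 0: B_y − 5 − 40 − 1.52·7.2 = 0 → B_y = 55.94 kip.
ΣM about B: M_B − 5·3.3 − 40·8.6 + 257.7 − (1.52·7.2)·5.7 = 0 → M_B = 165.2 kip·ft.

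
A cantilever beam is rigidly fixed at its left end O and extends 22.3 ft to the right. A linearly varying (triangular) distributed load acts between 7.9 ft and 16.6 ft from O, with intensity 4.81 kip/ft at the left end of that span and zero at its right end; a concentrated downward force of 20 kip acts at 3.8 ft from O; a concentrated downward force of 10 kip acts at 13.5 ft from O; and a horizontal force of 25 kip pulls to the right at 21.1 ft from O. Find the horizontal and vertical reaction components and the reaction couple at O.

O_x = -25.00 kip, O_y = 50.92 kip, M_O = 437.0 kip·ft

Resultant of the triangular load: ½ × 4.81 × 8.7 = 20.9235 kip, acting at 10.8 ft from O (one-third of the span from the peak).
ΣF_x = 0: O_x + 25 = 0 → O_x = -25.00 kip.
ΣF_y = 0: O_y − ½·4.81·8.7 − 20 − 10 = 0 → O_y = 50.92 kip.
ΣM about O: M_O − (½·4.81·8.7)·10.8 − 20·3.8 − 10·13.5 = 0 → M_O = 437.0 kip·ft.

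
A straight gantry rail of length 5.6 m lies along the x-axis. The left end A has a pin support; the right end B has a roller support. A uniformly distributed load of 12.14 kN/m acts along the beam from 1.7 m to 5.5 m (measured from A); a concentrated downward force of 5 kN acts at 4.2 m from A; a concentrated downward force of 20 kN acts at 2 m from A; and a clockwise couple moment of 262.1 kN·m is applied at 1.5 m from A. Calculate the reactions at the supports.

Resultant of the distributed load: 12.14 × 3.8 = 46.132 kN at 3.6 m from A.
Taking moments about A: B_y·5.6 − (12.14·3.8)·3.6 − 5·4.2 − 20·2 − 262.1 = 0 → B_y = 489.1752/5.6 = 87.3527 ≈ 87.35 kN.
ΣF_y = 0: A_y + 87.3527 − 12.14·3.8 − 5 − 20 = 0 → A_y = -16.22 kN.
ΣF_x = 0: no horizontal applied forces, so A_x = 0.

A_x = 0, A_y = -16.22 kN, B_y = 87.35 kN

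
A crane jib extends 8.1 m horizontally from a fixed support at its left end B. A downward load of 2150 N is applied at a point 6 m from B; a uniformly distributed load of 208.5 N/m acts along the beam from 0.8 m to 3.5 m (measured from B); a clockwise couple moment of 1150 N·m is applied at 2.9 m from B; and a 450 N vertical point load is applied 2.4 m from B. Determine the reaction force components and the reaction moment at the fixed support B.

B_x = 0, B_y = 3163 N, M_B = 16340 N·m

Resultant of the distributed load: 208.5 × 2.7 = 562.95 N at 2.15 m from B.
ΣF_x = 0: B_x = 0.
ΣF_y = 0: B_y − 2150 − 208.5·2.7 − 450 = 0 → B_y = 3163 N.
ΣM about B: M_B − 2150·6 − (208.5·2.7)·2.15 − 1150 − 450·2.4 = 0 → M_B = 16340 N·m.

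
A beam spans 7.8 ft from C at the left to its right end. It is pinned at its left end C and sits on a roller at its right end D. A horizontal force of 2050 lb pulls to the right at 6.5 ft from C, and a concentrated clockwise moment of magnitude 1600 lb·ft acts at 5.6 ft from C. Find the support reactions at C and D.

Moments about C: D_y·7.8 − 1600 = 0 → D_y = 1600/7.8 = 205.128 ≈ 205.1 lb.
ΣF_y = 0: C_y + 205.128  = 0 → C_y = -205.1 lb.
ΣF_x = 0: C_x + 2050 = 0 → C_x = -2050 lb.

C_x = -2050 lb, C_y = -205.1 lb, D_y = 205.1 lb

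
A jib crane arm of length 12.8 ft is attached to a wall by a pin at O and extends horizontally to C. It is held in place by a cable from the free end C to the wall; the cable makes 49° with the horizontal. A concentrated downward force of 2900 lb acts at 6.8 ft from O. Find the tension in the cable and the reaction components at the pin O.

ΣM about O: T·sin49°·12.8 − 2900·6.8 = 0 → T = 19720/(12.8·0.75471) = 2041.35 ≈ 2041 lb.
ΣF_x = 0: O_x − T·cos49° = 0 → O_x = 2041.35 × 0.656059 = 1339 lb.
ΣF_y = 0: O_y + T·sin49° − 2900 = 0 → O_y = 2900 − 2041.35 × 0.75471 = 1359 lb.

T = 2041 lb, O_x = 1339 lb, O_y = 1359 lb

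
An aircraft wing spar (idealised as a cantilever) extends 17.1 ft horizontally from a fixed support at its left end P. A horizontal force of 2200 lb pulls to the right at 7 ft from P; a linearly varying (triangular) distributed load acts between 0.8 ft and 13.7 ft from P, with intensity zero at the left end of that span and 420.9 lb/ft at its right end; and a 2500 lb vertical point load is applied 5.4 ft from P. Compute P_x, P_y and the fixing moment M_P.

Resultant of the triangular load: ½ × 420.9 × 12.9 = 2714.805 lb, acting at 9.4 ft from P (one-third of the span from the peak).
ΣF_x = 0: P_x + 2200 = 0 → P_x = -2200 lb.
ΣF_y = 0: P_y − ½·420.9·12.9 − 2500 = 0 → P_y = 5215 lb.
ΣM about P: M_P − (½·420.9·12.9)·9.4 − 2500·5.4 = 0 → M_P = 39020 lb·ft.

P_x = -2200 lb, P_y = 5215 lb, M_P = 39020 lb·ft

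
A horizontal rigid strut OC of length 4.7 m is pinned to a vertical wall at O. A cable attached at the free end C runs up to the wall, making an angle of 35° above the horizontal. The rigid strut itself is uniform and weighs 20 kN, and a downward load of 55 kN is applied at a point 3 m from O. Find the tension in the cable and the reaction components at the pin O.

T = 78.64 kN, O_x = 64.42 kN, O_y = 29.89 kN

ΣM about O: T·sin35°·4.7 − 20·2.35 − 55·3 = 0 → T = 212/(4.7·0.573576) = 78.6406 ≈ 78.64 kN.
ΣF_x = 0: O_x − T·cos35° = 0 → O_x = 78.6406 × 0.819152 = 64.42 kN.
ΣF_y = 0: O_y + T·sin35° − 20 − 55 = 0 → O_y = 75 − 78.6406 × 0.573576 = 29.89 kN.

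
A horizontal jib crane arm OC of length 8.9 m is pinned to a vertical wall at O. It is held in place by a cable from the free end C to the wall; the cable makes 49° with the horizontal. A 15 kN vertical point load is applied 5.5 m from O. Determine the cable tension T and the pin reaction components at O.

T = 12.28 kN, O_x = 8.058 kN, O_y = 5.730 kN

ΣM about O: T·sin49°·8.9 − 15·5.5 = 0 → T = 82.5/(8.9·0.75471) = 12.2824 ≈ 12.28 kN.
ΣF_x = 0: O_x − T·cos49° = 0 → O_x = 12.2824 × 0.656059 = 8.058 kN.
ΣF_y = 0: O_y + T·sin49° − 15 = 0 → O_y = 15 − 12.2824 × 0.75471 = 5.730 kN.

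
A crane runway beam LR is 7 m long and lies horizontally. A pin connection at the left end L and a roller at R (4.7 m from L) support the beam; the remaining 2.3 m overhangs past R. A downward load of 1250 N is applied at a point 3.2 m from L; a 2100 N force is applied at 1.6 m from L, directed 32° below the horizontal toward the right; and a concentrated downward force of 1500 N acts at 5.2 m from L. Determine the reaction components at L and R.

ΣM about L: R_y·4.7 − 1250·3.2 − 2100·sin32°·1.6 − 1500·5.2 = 0 → R_y = 13580.5/4.7 = 2889.47 ≈ 2889 N.
ΣF_y = 0: L_y + 2889.47 − 1250 − 2100·sin32° − 1500 = 0 → L_y = 973.4 N.
ΣF_x = 0: L_x + 2100·cos32° = 0 → L_x = -1781 N.

L_x = -1781 N, L_y = 973.4 N, R_y = 2889 N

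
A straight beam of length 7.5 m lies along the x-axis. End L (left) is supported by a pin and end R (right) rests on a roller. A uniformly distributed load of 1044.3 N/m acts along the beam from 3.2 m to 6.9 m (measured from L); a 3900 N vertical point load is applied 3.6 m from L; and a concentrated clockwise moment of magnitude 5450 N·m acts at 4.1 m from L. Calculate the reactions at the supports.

Resultant of the distributed load: 1044.3 × 3.7 = 3863.91 N at 5.05 m from L.
Taking moments about L: R_y·7.5 − (1044.3·3.7)·5.05 − 3900·3.6 − 5450 = 0 → R_y = 39002.7455/7.5 = 5200.37 ≈ 5200 N.
ΣF_y = 0: L_y + 5200.37 − 1044.3·3.7 − 3900 = 0 → L_y = 2564 N.
ΣF_x = 0: no horizontal applied forces, so L_x = 0.

L_x = 0, L_y = 2564 N, R_y = 5200 N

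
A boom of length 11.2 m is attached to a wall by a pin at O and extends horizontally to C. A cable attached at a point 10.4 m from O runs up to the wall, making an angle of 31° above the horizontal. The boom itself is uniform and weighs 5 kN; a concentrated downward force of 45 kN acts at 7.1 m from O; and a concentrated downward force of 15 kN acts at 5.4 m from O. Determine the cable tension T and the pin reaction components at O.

ΣM about O: T·sin31°·10.4 − 5·5.6 − 45·7.1 − 15·5.4 = 0 → T = 428.5/(10.4·0.515038) = 79.9978 ≈ 80.00 kN.
ΣF_x = 0: O_x − T·cos31° = 0 → O_x = 79.9978 × 0.857167 = 68.57 kN.
ΣF_y = 0: O_y + T·sin31° − 5 − 45 − 15 = 0 → O_y = 65 − 79.9978 × 0.515038 = 23.80 kN.

T = 80.00 kN, O_x = 68.57 kN, O_y = 23.80 kN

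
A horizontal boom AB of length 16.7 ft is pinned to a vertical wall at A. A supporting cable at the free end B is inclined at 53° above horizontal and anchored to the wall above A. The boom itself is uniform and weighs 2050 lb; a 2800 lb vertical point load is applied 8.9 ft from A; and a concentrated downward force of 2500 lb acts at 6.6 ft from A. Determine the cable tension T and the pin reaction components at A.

T = 4389 lb, A_x = 2641 lb, A_y = 3845 lb

ΣM about A: T·sin53°·16.7 − 2050·8.35 − 2800·8.9 − 2500·6.6 = 0 → T = 58537.5/(16.7·0.798636) = 4389.03 ≈ 4389 lb.
ΣF_x = 0: A_x − T·cos53° = 0 → A_x = 4389.03 × 0.601815 = 2641 lb.
ΣF_y = 0: A_y + T·sin53° − 2050 − 2800 − 2500 = 0 → A_y = 7350 − 4389.03 × 0.798636 = 3845 lb.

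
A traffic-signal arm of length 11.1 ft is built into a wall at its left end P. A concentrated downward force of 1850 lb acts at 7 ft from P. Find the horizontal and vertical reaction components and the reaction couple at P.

ΣF_x = 0: P_x = 0.
ΣF_y = 0: P_y − 1850 = 0 → P_y = 1850 lb.
ΣM about P: M_P − 1850·7 = 0 → M_P = 12950 lb·ft.

P_x = 0, P_y = 1850 lb, M_P = 12950 lb·ft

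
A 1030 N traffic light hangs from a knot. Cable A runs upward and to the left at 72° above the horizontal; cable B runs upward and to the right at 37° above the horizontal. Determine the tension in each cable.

ΣF_x = 0: −T_A·cos72° + T_B·cos37° = 0 → T_B = 0.386931·T_A.
ΣF_y = 0: T_A·sin72° + T_B·sin37° = 1030.
Substitute: T_A·(0.951057 + 0.386931·0.601815) = 1030 → T_A = 869.993 ≈ 870.0 N.
Then T_B = 0.386931 × 869.993 = 336.6 N.

T_A = 870.0 N, T_B = 336.6 N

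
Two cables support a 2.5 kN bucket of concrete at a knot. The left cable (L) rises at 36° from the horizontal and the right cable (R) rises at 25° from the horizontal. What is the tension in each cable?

ΣF_x = 0: −T_L·cos36° + T_R·cos25° = 0 → T_R = 0.892651·T_L.
ΣF_y = 0: T_L·sin36° + T_R·sin25° = 2.5.
Substitute: T_L·(0.587785 + 0.892651·0.422618) = 2.5 → T_L = 2.59058 ≈ 2.591 kN.
Then T_R = 0.892651 × 2.59058 = 2.312 kN.

T_L = 2.591 kN, T_R = 2.312 kN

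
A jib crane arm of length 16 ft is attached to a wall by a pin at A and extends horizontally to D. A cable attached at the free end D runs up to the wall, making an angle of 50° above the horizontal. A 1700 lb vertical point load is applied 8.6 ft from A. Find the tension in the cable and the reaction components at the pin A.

ΣM about A: T·sin50°·16 − 1700·8.6 = 0 → T = 14620/(16·0.766044) = 1192.82 ≈ 1193 lb.
ΣF_x = 0: A_x − T·cos50° = 0 → A_x = 1192.82 × 0.642788 = 766.7 lb.
ΣF_y = 0: A_y + T·sin50° − 1700 = 0 → A_y = 1700 − 1192.82 × 0.766044 = 786.2 lb.

T = 1193 lb, A_x = 766.7 lb, A_y = 786.2 lb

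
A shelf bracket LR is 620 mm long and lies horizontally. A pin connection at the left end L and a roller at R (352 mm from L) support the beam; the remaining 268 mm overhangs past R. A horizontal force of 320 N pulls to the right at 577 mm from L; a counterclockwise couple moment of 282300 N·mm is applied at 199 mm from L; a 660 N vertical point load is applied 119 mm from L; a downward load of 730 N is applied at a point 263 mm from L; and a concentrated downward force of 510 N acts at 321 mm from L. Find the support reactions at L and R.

L_x = -320.0 N, L_y = 1468 N, R_y = 431.6 N

Moments about L: R_y·352 + 282300 − 660·119 − 730·263 − 510·321 = 0 → R_y = 151940/352 = 431.648 ≈ 431.6 N.
ΣF_y = 0: L_y + 431.648 − 660 − 730 − 510 = 0 → L_y = 1468 N.
ΣF_x = 0: L_x + 320 = 0 → L_x = -320.0 N.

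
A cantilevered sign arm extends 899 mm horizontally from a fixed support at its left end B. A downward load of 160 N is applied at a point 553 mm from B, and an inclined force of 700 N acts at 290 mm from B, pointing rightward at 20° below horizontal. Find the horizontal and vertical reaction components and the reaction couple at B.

B_x = -657.8 N, B_y = 399.4 N, M_B = 157900 N·mm

ΣF_x = 0: B_x + 700·cos20° = 0 → B_x = -657.8 N.
ΣF_y = 0: B_y − 160 − 700·sin20° = 0 → B_y = 399.4 N.
ΣM about B: M_B − 160·553 − 700·sin20°·290 = 0 → M_B = 157900 N·mm.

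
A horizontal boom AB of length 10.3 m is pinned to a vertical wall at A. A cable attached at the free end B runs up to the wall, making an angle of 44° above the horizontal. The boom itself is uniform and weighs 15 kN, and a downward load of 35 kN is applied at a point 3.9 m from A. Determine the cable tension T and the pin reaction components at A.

T = 29.87 kN, A_x = 21.49 kN, A_y = 29.25 kN

ΣM about A: T·sin44°·10.3 − 15·5.15 − 35·3.9 = 0 → T = 213.75/(10.3·0.694658) = 29.8743 ≈ 29.87 kN.
ΣF_x = 0: A_x − T·cos44° = 0 → A_x = 29.8743 × 0.71934 = 21.49 kN.
ΣF_y = 0: A_y + T·sin44° − 15 − 35 = 0 → A_y = 50 − 29.8743 × 0.694658 = 29.25 kN.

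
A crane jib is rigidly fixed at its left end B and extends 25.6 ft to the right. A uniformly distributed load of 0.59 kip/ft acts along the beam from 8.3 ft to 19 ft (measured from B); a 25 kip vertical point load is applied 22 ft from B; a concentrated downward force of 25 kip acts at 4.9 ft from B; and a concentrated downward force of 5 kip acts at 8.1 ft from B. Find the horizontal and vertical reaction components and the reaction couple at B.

B_x = 0, B_y = 61.31 kip, M_B = 799.2 kip·ft

Resultant of the distributed load: 0.59 × 10.7 = 6.313 kip at 13.65 ft from B.
ΣF_x = 0: B_x = 0.
ΣF_y = 0: B_y − 0.59·10.7 − 25 − 25 − 5 = 0 → B_y = 61.31 kip.
ΣM about B: M_B − (0.59·10.7)·13.65 − 25·22 − 25·4.9 − 5·8.1 = 0 → M_B = 799.2 kip·ft.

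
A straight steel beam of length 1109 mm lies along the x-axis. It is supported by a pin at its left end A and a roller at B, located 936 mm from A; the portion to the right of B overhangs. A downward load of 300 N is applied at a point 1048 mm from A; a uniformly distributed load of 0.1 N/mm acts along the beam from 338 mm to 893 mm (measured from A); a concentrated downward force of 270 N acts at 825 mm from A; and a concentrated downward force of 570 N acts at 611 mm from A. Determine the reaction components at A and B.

A_x = 0, A_y = 213.0 N, B_y = 982.5 N

Resultant of the distributed load: 0.1 × 555 = 55.5 N at 615.5 mm from A.
Taking moments about A: B_y·936 − 300·1048 − (0.1·555)·615.5 − 270·825 − 570·611 = 0 → B_y = 919580.25/936 = 982.458 ≈ 982.5 N.
ΣF_y = 0: A_y + 982.458 − 300 − 0.1·555 − 270 − 570 = 0 → A_y = 213.0 N.
ΣF_x = 0: no horizontal applied forces, so A_x = 0.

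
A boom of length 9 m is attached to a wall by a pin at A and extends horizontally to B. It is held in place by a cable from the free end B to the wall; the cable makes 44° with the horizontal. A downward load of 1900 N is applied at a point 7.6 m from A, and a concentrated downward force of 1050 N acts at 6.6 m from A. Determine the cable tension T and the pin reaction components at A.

T = 3418 N, A_x = 2459 N, A_y = 575.6 N

ΣM about A: T·sin44°·9 − 1900·7.6 − 1050·6.6 = 0 → T = 21370/(9·0.694658) = 3418.15 ≈ 3418 N.
ΣF_x = 0: A_x − T·cos44° = 0 → A_x = 3418.15 × 0.71934 = 2459 N.
ΣF_y = 0: A_y + T·sin44° − 1900 − 1050 = 0 → A_y = 2950 − 3418.15 × 0.694658 = 575.6 N.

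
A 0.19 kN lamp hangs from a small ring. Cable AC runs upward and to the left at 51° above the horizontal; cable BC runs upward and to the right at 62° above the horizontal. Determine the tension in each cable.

ΣF_x = 0: −T_AC·cos51° + T_BC·cos62° = 0 → T_BC = 1.34049·T_AC.
ΣF_y = 0: T_AC·sin51° + T_BC·sin62° = 0.19.
Substitute: T_AC·(0.777146 + 1.34049·0.882948) = 0.19 → T_AC = 0.0969027 ≈ 0.09690 kN.
Then T_BC = 1.34049 × 0.0969027 = 0.1299 kN.

T_AC = 0.09690 kN, T_BC = 0.1299 kN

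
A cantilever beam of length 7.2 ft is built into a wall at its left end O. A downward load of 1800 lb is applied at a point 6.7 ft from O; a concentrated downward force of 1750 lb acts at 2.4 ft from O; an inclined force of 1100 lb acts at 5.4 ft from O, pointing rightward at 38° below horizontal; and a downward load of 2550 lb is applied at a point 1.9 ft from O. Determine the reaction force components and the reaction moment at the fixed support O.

O_x = -866.8 lb, O_y = 6777 lb, M_O = 24760 lb·ft

ΣF_x = 0: O_x + 1100·cos38° = 0 → O_x = -866.8 lb.
ΣF_y = 0: O_y − 1800 − 1750 − 1100·sin38° − 2550 = 0 → O_y = 6777 lb.
ΣM about O: M_O − 1800·6.7 − 1750·2.4 − 1100·sin38°·5.4 − 2550·1.9 = 0 → M_O = 24760 lb·ft.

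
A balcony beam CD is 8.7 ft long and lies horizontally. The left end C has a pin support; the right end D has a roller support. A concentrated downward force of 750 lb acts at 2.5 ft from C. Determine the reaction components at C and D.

C_x = 0, C_y = 534.5 lb, D_y = 215.5 lb

Moments about C: D_y·8.7 − 750·2.5 = 0 → D_y = 1875/8.7 = 215.517 ≈ 215.5 lb.
ΣF_y = 0: C_y + 215.517 − 750 = 0 → C_y = 534.5 lb.
ΣF_x = 0: no horizontal applied forces, so C_x = 0.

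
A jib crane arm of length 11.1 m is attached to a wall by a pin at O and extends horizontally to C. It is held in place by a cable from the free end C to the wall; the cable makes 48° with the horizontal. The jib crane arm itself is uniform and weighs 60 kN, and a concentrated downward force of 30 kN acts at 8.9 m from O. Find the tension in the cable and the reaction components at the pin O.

T = 72.74 kN, O_x = 48.67 kN, O_y = 35.95 kN

ΣM about O: T·sin48°·11.1 − 60·5.55 − 30·8.9 = 0 → T = 600/(11.1·0.743145) = 72.7369 ≈ 72.74 kN.
ΣF_x = 0: O_x − T·cos48° = 0 → O_x = 72.7369 × 0.669131 = 48.67 kN.
ΣF_y = 0: O_y + T·sin48° − 60 − 30 = 0 → O_y = 90 − 72.7369 × 0.743145 = 35.95 kN.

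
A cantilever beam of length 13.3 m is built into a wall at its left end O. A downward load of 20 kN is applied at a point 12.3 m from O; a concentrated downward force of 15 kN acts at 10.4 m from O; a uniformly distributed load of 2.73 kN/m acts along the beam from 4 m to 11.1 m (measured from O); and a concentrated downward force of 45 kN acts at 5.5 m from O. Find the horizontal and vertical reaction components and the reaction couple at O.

Resultant of the distributed load: 2.73 × 7.1 = 19.383 kN at 7.55 m from O.
ΣF_x = 0: O_x = 0.
ΣF_y = 0: O_y − 20 − 15 − 2.73·7.1 − 45 = 0 → O_y = 99.38 kN.
ΣM about O: M_O − 20·12.3 − 15·10.4 − (2.73·7.1)·7.55 − 45·5.5 = 0 → M_O = 795.8 kN·m.

O_x = 0, O_y = 99.38 kN, M_O = 795.8 kN·m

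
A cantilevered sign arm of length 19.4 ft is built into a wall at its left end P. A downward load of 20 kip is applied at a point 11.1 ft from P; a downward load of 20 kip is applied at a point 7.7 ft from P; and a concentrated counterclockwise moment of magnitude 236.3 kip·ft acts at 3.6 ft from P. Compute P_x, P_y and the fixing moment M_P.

ΣF_x = 0: P_x = 0.
ΣF_y = 0: P_y − 20 − 20 = 0 → P_y = 40.00 kip.
ΣM about P: M_P − 20·11.1 − 20·7.7 + 236.3 = 0 → M_P = 139.7 kip·ft.

P_x = 0, P_y = 40.00 kip, M_P = 139.7 kip·ft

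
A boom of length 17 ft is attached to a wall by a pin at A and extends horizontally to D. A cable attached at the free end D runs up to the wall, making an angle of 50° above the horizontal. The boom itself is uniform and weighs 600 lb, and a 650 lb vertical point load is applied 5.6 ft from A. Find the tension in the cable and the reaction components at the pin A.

T = 671.1 lb, A_x = 431.4 lb, A_y = 735.9 lb

ΣM about A: T·sin50°·17 − 600·8.5 − 650·5.6 = 0 → T = 8740/(17·0.766044) = 671.133 ≈ 671.1 lb.
ΣF_x = 0: A_x − T·cos50° = 0 → A_x = 671.133 × 0.642788 = 431.4 lb.
ΣF_y = 0: A_y + T·sin50° − 600 − 650 = 0 → A_y = 1250 − 671.133 × 0.766044 = 735.9 lb.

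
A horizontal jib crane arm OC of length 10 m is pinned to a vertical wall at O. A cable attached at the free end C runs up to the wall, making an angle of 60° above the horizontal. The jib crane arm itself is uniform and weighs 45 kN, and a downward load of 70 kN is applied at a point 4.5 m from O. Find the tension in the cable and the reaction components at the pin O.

T = 62.35 kN, O_x = 31.18 kN, O_y = 61.00 kN

ΣM about O: T·sin60°·10 − 45·5 − 70·4.5 = 0 → T = 540/(10·0.866025) = 62.3539 ≈ 62.35 kN.
ΣF_x = 0: O_x − T·cos60° = 0 → O_x = 62.3539 × 0.5 = 31.18 kN.
ΣF_y = 0: O_y + T·sin60° − 45 − 70 = 0 → O_y = 115 − 62.3539 × 0.866025 = 61.00 kN.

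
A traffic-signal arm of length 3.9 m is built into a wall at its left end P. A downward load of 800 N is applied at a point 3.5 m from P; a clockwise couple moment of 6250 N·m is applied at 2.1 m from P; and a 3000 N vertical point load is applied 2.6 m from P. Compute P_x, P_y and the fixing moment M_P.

ΣF_x = 0: P_x = 0.
ΣF_y = 0: P_y − 800 − 3000 = 0 → P_y = 3800 N.
ΣM about P: M_P − 800·3.5 − 6250 − 3000·2.6 = 0 → M_P = 16850 N·m.

P_x = 0, P_y = 3800 N, M_P = 16850 N·m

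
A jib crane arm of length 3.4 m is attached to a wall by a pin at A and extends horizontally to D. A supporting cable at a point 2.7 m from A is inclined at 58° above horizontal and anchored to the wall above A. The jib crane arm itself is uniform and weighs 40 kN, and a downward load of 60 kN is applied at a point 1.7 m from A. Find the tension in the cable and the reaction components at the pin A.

ΣM about A: T·sin58°·2.7 − 40·1.7 − 60·1.7 = 0 → T = 170/(2.7·0.848048) = 74.2446 ≈ 74.24 kN.
ΣF_x = 0: A_x − T·cos58° = 0 → A_x = 74.2446 × 0.529919 = 39.34 kN.
ΣF_y = 0: A_y + T·sin58° − 40 − 60 = 0 → A_y = 100 − 74.2446 × 0.848048 = 37.04 kN.

T = 74.24 kN, A_x = 39.34 kN, A_y = 37.04 kN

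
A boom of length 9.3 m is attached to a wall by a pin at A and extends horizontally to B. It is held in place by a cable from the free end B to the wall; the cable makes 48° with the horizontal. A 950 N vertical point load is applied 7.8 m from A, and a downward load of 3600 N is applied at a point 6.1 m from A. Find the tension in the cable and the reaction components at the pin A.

T = 4250 N, A_x = 2844 N, A_y = 1392 N

ΣM about A: T·sin48°·9.3 − 950·7.8 − 3600·6.1 = 0 → T = 29370/(9.3·0.743145) = 4249.59 ≈ 4250 N.
ΣF_x = 0: A_x − T·cos48° = 0 → A_x = 4249.59 × 0.669131 = 2844 N.
ΣF_y = 0: A_y + T·sin48° − 950 − 3600 = 0 → A_y = 4550 − 4249.59 × 0.743145 = 1392 N.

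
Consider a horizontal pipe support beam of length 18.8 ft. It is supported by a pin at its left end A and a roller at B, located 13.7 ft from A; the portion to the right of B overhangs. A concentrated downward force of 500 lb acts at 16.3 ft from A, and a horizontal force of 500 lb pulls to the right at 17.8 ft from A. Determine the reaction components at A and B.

Taking moments about A: B_y·13.7 − 500·16.3 = 0 → B_y = 8150/13.7 = 594.891 ≈ 594.9 lb.
ΣF_y = 0: A_y + 594.891 − 500 = 0 → A_y = -94.89 lb.
ΣF_x = 0: A_x + 500 = 0 → A_x = -500.0 lb.

A_x = -500.0 lb, A_y = -94.89 lb, B_y = 594.9 lb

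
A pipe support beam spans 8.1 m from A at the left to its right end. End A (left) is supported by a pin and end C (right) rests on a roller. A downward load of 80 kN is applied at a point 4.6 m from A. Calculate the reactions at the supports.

A_x = 0, A_y = 34.57 kN, C_y = 45.43 kN

ΣM about A: C_y·8.1 − 80·4.6 = 0 → C_y = 368/8.1 = 45.4321 ≈ 45.43 kN.
ΣF_y = 0: A_y + 45.4321 − 80 = 0 → A_y = 34.57 kN.
ΣF_x = 0: no horizontal applied forces, so A_x = 0.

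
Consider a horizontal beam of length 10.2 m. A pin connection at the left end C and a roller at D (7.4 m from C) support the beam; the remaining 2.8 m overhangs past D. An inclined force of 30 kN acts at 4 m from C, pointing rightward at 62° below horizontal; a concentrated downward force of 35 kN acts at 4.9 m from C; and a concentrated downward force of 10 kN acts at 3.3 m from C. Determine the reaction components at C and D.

Moments about C: D_y·7.4 − 30·sin62°·4 − 35·4.9 − 10·3.3 = 0 → D_y = 310.454/7.4 = 41.9532 ≈ 41.95 kN.
ΣF_y = 0: C_y + 41.9532 − 30·sin62° − 35 − 10 = 0 → C_y = 29.54 kN.
ΣF_x = 0: C_x + 30·cos62° = 0 → C_x = -14.08 kN.

C_x = -14.08 kN, C_y = 29.54 kN, D_y = 41.95 kN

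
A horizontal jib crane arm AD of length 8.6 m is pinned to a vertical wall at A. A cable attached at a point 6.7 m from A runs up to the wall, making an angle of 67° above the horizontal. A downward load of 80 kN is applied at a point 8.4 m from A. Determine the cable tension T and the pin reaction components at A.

T = 109.0 kN, A_x = 42.57 kN, A_y = -20.30 kN

ΣM about A: T·sin67°·6.7 − 80·8.4 = 0 → T = 672/(6.7·0.920505) = 108.96 ≈ 109.0 kN.
ΣF_x = 0: A_x − T·cos67° = 0 → A_x = 108.96 × 0.390731 = 42.57 kN.
ΣF_y = 0: A_y + T·sin67° − 80 = 0 → A_y = 80 − 108.96 × 0.920505 = -20.30 kN.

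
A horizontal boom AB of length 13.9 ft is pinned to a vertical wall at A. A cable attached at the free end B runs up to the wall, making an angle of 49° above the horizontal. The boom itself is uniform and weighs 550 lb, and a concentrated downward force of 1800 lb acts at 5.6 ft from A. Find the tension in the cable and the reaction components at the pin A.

T = 1325 lb, A_x = 869.4 lb, A_y = 1350 lb

ΣM about A: T·sin49°·13.9 − 550·6.95 − 1800·5.6 = 0 → T = 13902.5/(13.9·0.75471) = 1325.25 ≈ 1325 lb.
ΣF_x = 0: A_x − T·cos49° = 0 → A_x = 1325.25 × 0.656059 = 869.4 lb.
ΣF_y = 0: A_y + T·sin49° − 550 − 1800 = 0 → A_y = 2350 − 1325.25 × 0.75471 = 1350 lb.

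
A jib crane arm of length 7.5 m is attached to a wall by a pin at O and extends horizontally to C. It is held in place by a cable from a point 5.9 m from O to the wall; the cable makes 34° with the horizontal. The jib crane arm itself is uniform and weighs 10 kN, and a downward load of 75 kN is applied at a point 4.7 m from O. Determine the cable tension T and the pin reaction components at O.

T = 118.2 kN, O_x = 98.00 kN, O_y = 18.90 kN

ΣM about O: T·sin34°·5.9 − 10·3.75 − 75·4.7 = 0 → T = 390/(5.9·0.559193) = 118.209 ≈ 118.2 kN.
ΣF_x = 0: O_x − T·cos34° = 0 → O_x = 118.209 × 0.829038 = 98.00 kN.
ΣF_y = 0: O_y + T·sin34° − 10 − 75 = 0 → O_y = 85 − 118.209 × 0.559193 = 18.90 kN.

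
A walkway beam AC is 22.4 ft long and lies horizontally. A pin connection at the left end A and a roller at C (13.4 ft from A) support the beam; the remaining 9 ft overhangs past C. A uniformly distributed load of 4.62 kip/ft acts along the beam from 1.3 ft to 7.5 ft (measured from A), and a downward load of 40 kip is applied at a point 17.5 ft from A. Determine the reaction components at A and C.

A_x = 0, A_y = 7.000 kip, C_y = 61.64 kip

Resultant of the distributed load: 4.62 × 6.2 = 28.644 kip at 4.4 ft from A.
Taking moments about A: C_y·13.4 − (4.62·6.2)·4.4 − 40·17.5 = 0 → C_y = 826.0336/13.4 = 61.6443 ≈ 61.64 kip.
ΣF_y = 0: A_y + 61.6443 − 4.62·6.2 − 40 = 0 → A_y = 7.000 kip.
ΣF_x = 0: no horizontal applied forces, so A_x = 0.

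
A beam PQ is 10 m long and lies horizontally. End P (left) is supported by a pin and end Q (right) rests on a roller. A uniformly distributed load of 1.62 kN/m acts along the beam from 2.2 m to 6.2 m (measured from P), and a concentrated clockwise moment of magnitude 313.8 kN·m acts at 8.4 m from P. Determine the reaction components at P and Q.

Resultant of the distributed load: 1.62 × 4 = 6.48 kN at 4.2 m from P.
Taking moments about P: Q_y·10 − (1.62·4)·4.2 − 313.8 = 0 → Q_y = 341.016/10 = 34.1016 ≈ 34.10 kN.
ΣF_y = 0: P_y + 34.1016 − 1.62·4 = 0 → P_y = -27.62 kN.
ΣF_x = 0: no horizontal applied forces, so P_x = 0.

P_x = 0, P_y = -27.62 kN, Q_y = 34.10 kN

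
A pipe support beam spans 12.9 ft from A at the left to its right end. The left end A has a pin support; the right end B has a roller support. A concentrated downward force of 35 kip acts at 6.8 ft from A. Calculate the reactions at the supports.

Moments about A: B_y·12.9 − 35·6.8 = 0 → B_y = 238/12.9 = 18.4496 ≈ 18.45 kip.
ΣF_y = 0: A_y + 18.4496 − 35 = 0 → A_y = 16.55 kip.
ΣF_x = 0: no horizontal applied forces, so A_x = 0.

A_x = 0, A_y = 16.55 kip, B_y = 18.45 kip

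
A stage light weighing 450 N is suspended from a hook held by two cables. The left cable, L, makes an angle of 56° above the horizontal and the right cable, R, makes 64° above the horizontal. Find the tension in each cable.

ΣF_x = 0: −T_L·cos56° + T_R·cos64° = 0 → T_R = 1.27562·T_L.
ΣF_y = 0: T_L·sin56° + T_R·sin64° = 450.
Substitute: T_L·(0.829038 + 1.27562·0.898794) = 450 → T_L = 227.784 ≈ 227.8 N.
Then T_R = 1.27562 × 227.784 = 290.6 N.

T_L = 227.8 N, T_R = 290.6 N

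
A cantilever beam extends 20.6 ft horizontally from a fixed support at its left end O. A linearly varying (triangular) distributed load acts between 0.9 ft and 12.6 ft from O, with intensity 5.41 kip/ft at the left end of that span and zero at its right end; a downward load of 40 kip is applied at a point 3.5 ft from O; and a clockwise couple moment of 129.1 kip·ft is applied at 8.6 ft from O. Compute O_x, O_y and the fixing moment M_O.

O_x = 0, O_y = 71.65 kip, M_O = 421.0 kip·ft

Resultant of the triangular load: ½ × 5.41 × 11.7 = 31.6485 kip, acting at 4.8 ft from O (one-third of the span from the peak).
ΣF_x = 0: O_x = 0.
ΣF_y = 0: O_y − ½·5.41·11.7 − 40 = 0 → O_y = 71.65 kip.
ΣM about O: M_O − (½·5.41·11.7)·4.8 − 40·3.5 − 129.1 = 0 → M_O = 421.0 kip·ft.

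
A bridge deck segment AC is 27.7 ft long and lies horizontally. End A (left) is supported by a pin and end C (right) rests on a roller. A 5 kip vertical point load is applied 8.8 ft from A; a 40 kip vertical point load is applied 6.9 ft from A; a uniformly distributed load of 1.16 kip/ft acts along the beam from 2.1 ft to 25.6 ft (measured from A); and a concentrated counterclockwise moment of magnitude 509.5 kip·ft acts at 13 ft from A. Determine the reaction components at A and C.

A_x = 0, A_y = 65.47 kip, C_y = 6.789 kip

Resultant of the distributed load: 1.16 × 23.5 = 27.26 kip at 13.85 ft from A.
Moments about A: C_y·27.7 − 5·8.8 − 40·6.9 − (1.16·23.5)·13.85 + 509.5 = 0 → C_y = 188.051/27.7 = 6.78884 ≈ 6.789 kip.
ΣF_y = 0: A_y + 6.78884 − 5 − 40 − 1.16·23.5 = 0 → A_y = 65.47 kip.
ΣF_x = 0: no horizontal applied forces, so A_x = 0.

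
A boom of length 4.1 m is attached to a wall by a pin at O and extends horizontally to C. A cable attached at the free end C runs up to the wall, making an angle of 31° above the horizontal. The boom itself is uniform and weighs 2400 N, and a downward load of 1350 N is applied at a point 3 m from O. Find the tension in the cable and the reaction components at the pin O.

T = 4248 N, O_x = 3641 N, O_y = 1562 N

ΣM about O: T·sin31°·4.1 − 2400·2.05 − 1350·3 = 0 → T = 8970/(4.1·0.515038) = 4247.85 ≈ 4248 N.
ΣF_x = 0: O_x − T·cos31° = 0 → O_x = 4247.85 × 0.857167 = 3641 N.
ΣF_y = 0: O_y + T·sin31° − 2400 − 1350 = 0 → O_y = 3750 − 4247.85 × 0.515038 = 1562 N.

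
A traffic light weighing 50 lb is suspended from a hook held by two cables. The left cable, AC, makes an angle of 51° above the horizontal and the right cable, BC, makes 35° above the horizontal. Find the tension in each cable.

T_AC = 41.06 lb, T_BC = 31.54 lb

ΣF_x = 0: −T_AC·cos51° + T_BC·cos35° = 0 → T_BC = 0.768258·T_AC.
ΣF_y = 0: T_AC·sin51° + T_BC·sin35° = 50.
Substitute: T_AC·(0.777146 + 0.768258·0.573576) = 50 → T_AC = 41.0576 ≈ 41.06 lb.
Then T_BC = 0.768258 × 41.0576 = 31.54 lb.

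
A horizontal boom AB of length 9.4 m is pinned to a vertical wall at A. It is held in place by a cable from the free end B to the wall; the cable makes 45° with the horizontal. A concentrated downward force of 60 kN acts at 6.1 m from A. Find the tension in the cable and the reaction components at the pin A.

T = 55.06 kN, A_x = 38.94 kN, A_y = 21.06 kN

ΣM about A: T·sin45°·9.4 − 60·6.1 = 0 → T = 366/(9.4·0.707107) = 55.064 ≈ 55.06 kN.
ΣF_x = 0: A_x − T·cos45° = 0 → A_x = 55.064 × 0.707107 = 38.94 kN.
ΣF_y = 0: A_y + T·sin45° − 60 = 0 → A_y = 60 − 55.064 × 0.707107 = 21.06 kN.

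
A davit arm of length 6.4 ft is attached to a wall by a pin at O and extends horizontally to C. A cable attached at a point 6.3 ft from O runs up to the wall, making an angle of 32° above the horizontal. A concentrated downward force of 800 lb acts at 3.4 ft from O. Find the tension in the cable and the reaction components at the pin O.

ΣM about O: T·sin32°·6.3 − 800·3.4 = 0 → T = 2720/(6.3·0.529919) = 814.74 ≈ 814.7 lb.
ΣF_x = 0: O_x − T·cos32° = 0 → O_x = 814.74 × 0.848048 = 690.9 lb.
ΣF_y = 0: O_y + T·sin32° − 800 = 0 → O_y = 800 − 814.74 × 0.529919 = 368.3 lb.

T = 814.7 lb, O_x = 690.9 lb, O_y = 368.3 lb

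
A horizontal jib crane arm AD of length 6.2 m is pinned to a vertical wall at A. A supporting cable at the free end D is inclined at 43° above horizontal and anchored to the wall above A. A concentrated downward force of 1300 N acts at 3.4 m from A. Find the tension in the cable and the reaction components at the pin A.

ΣM about A: T·sin43°·6.2 − 1300·3.4 = 0 → T = 4420/(6.2·0.681998) = 1045.32 ≈ 1045 N.
ΣF_x = 0: A_x − T·cos43° = 0 → A_x = 1045.32 × 0.731354 = 764.5 N.
ΣF_y = 0: A_y + T·sin43° − 1300 = 0 → A_y = 1300 − 1045.32 × 0.681998 = 587.1 N.

T = 1045 N, A_x = 764.5 N, A_y = 587.1 N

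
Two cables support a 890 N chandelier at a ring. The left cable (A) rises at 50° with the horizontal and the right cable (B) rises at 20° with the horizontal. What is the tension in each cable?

ΣF_x = 0: −T_A·cos50° + T_B·cos20° = 0 → T_B = 0.68404·T_A.
ΣF_y = 0: T_A·sin50° + T_B·sin20° = 890.
Substitute: T_A·(0.766044 + 0.68404·0.34202) = 890 → T_A = 890.001 ≈ 890.0 N.
Then T_B = 0.68404 × 890.001 = 608.8 N.

T_A = 890.0 N, T_B = 608.8 N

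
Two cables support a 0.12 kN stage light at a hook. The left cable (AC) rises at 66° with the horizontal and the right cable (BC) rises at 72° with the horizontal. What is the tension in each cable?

ΣF_x = 0: −T_AC·cos66° + T_BC·cos72° = 0 → T_BC = 1.31623·T_AC.
ΣF_y = 0: T_AC·sin66° + T_BC·sin72° = 0.12.
Substitute: T_AC·(0.913545 + 1.31623·0.951057) = 0.12 → T_AC = 0.0554182 ≈ 0.05542 kN.
Then T_BC = 1.31623 × 0.0554182 = 0.07294 kN.

T_AC = 0.05542 kN, T_BC = 0.07294 kN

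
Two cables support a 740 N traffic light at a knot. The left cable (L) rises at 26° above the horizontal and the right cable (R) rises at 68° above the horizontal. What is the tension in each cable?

T_L = 277.9 N, T_R = 666.7 N

ΣF_x = 0: −T_L·cos26° + T_R·cos68° = 0 → T_R = 2.3993·T_L.
ΣF_y = 0: T_L·sin26° + T_R·sin68° = 740.
Substitute: T_L·(0.438371 + 2.3993·0.927184) = 740 → T_L = 277.886 ≈ 277.9 N.
Then T_R = 2.3993 × 277.886 = 666.7 N.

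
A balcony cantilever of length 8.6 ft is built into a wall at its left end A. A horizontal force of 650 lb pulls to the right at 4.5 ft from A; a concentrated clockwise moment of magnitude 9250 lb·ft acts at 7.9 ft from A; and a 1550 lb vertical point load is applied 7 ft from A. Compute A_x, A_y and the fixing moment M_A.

A_x = -650.0 lb, A_y = 1550 lb, M_A = 20100 lb·ft

ΣF_x = 0: A_x + 650 = 0 → A_x = -650.0 lb.
ΣF_y = 0: A_y − 1550 = 0 → A_y = 1550 lb.
ΣM about A: M_A − 9250 − 1550·7 = 0 → M_A = 20100 lb·ft.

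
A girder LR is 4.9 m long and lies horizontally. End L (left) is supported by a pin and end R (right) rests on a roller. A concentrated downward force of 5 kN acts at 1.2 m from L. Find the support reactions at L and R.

Moments about L: R_y·4.9 − 5·1.2 = 0 → R_y = 6/4.9 = 1.22449 ≈ 1.224 kN.
ΣF_y = 0: L_y + 1.22449 − 5 = 0 → L_y = 3.776 kN.
ΣF_x = 0: no horizontal applied forces, so L_x = 0.

L_x = 0, L_y = 3.776 kN, R_y = 1.224 kN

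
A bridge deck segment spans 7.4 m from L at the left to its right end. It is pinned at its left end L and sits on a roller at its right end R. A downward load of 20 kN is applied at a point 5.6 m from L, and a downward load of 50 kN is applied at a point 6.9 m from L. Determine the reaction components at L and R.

L_x = 0, L_y = 8.243 kN, R_y = 61.76 kN

Moments about L: R_y·7.4 − 20·5.6 − 50·6.9 = 0 → R_y = 457/7.4 = 61.7568 ≈ 61.76 kN.
ΣF_y = 0: L_y + 61.7568 − 20 − 50 = 0 → L_y = 8.243 kN.
ΣF_x = 0: no horizontal applied forces, so L_x = 0.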